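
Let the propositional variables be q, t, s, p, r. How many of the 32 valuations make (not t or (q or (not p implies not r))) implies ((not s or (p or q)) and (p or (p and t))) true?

18

Initial set: {((not t or (q or (not p implies not r))) implies ((not s or (p or q)) and (p or (p and t))))}.
((not t or (q or (not p implies not r))) implies ((not s or (p or q)) and (p or (p and t)))): β-rule — branch into not (not t or (q or (not p implies not r)))  //  ((not s or (p or q)) and (p or (p and t))).
  branch 1 (add not (not t or (q or (not p implies not r)))):
    not (not t or (q or (not p implies not r))): α-rule — add not not t, not (q or (not p implies not r)).
    not (q or (not p implies not r)): α-rule — add not q, not (not p implies not r).
    not (not p implies not r): α-rule — add not p, not not r.
    ○ open, literals {p=false, q=false, r=true, t=true}.
  branch 2 (add ((not s or (p or q)) and (p or (p and t)))):
    ((not s or (p or q)) and (p or (p and t))): α-rule — add (not s or (p or q)), (p or (p and t)).
    (not s or (p or q)): β-rule — branch into not s  //  (p or q).
      branch 2.1 (add not s):
        (p or (p and t)): β-rule — branch into p  //  (p and t).
          branch 2.1.1 (add p):
            ○ open, literals {p=true, s=false}.
          branch 2.1.2 (add (p and t)):
            (p and t): α-rule — add p, t.
            ○ open, literals {p=true, s=false, t=true}.
      branch 2.2 (add (p or q)):
        (p or (p and t)): β-rule — branch into p  //  (p and t).
          branch 2.2.1 (add p):
            (p or q): β-rule — branch into p  //  q.
              branch 2.2.1.1 (add p):
                ○ open, literals {p=true}.
              branch 2.2.1.2 (add q):
                ○ open, literals {p=true, q=true}.
          branch 2.2.2 (add (p and t)):
            (p and t): α-rule — add p, t.
            (p or q): β-rule — branch into p  //  q.
              branch 2.2.2.1 (add p):
                ○ open, literals {p=true, t=true}.
              branch 2.2.2.2 (add q):
                ○ open, literals {p=true, q=true, t=true}.
0 branches closed, 7 open.
Each open branch fixes some atoms; the unmentioned ones are free. Counting distinct full assignments: branch {p=false, q=false, r=true, t=true} (s) contributes 2 new; branch {p=true, s=false} (q, t, r) contributes 8 new; branch {p=true, s=false, t=true} (q, r) contributes 0 new; branch {p=true} (q, t, s, r) contributes 8 new; branch {p=true, q=true} (t, s, r) contributes 0 new; branch {p=true, t=true} (q, s, r) contributes 0 new; branch {p=true, q=true, t=true} (s, r) contributes 0 new. Total: 18.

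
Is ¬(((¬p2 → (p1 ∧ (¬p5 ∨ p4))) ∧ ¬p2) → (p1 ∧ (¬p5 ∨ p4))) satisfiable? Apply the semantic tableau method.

Unsatisfiable

Initial set: {¬(((¬p2 → (p1 ∧ (¬p5 ∨ p4))) ∧ ¬p2) → (p1 ∧ (¬p5 ∨ p4)))}.
¬(((¬p2 → (p1 ∧ (¬p5 ∨ p4))) ∧ ¬p2) → (p1 ∧ (¬p5 ∨ p4))): α-rule — add ((¬p2 → (p1 ∧ (¬p5 ∨ p4))) ∧ ¬p2), ¬(p1 ∧ (¬p5 ∨ p4)).
((¬p2 → (p1 ∧ (¬p5 ∨ p4))) ∧ ¬p2): α-rule — add (¬p2 → (p1 ∧ (¬p5 ∨ p4))), ¬p2.
¬(p1 ∧ (¬p5 ∨ p4)): β-rule — branch into ¬p1  //  ¬(¬p5 ∨ p4).
  branch 1 (add ¬p1):
    (¬p2 → (p1 ∧ (¬p5 ∨ p4))): β-rule — branch into ¬¬p2  //  (p1 ∧ (¬p5 ∨ p4)).
      branch 1.1 (add ¬¬p2):
        × closes — contains both p2 and ¬p2.
      branch 1.2 (add (p1 ∧ (¬p5 ∨ p4))):
        (p1 ∧ (¬p5 ∨ p4)): α-rule — add p1, (¬p5 ∨ p4).
        × closes — contains both p1 and ¬p1.
  branch 2 (add ¬(¬p5 ∨ p4)):
    ¬(¬p5 ∨ p4): α-rule — add ¬¬p5, ¬p4.
    (¬p2 → (p1 ∧ (¬p5 ∨ p4))): β-rule — branch into ¬¬p2  //  (p1 ∧ (¬p5 ∨ p4)).
      branch 2.1 (add ¬¬p2):
        × closes — contains both p2 and ¬p2.
      branch 2.2 (add (p1 ∧ (¬p5 ∨ p4))):
        (p1 ∧ (¬p5 ∨ p4)): α-rule — add p1, (¬p5 ∨ p4).
        (¬p5 ∨ p4): β-rule — branch into ¬p5  //  p4.
          branch 2.2.1 (add ¬p5):
            × closes — contains both p5 and ¬p5.
          branch 2.2.2 (add p4):
            × closes — contains both p4 and ¬p4.
All 5 branches close.
Every branch closed; the formula is unsatisfiable.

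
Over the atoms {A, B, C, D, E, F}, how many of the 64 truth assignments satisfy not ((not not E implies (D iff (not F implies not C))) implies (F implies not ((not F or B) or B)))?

12

Initial set: {not ((not not E implies (D iff (not F implies not C))) implies (F implies not ((not F or B) or B)))}.
not ((not not E implies (D iff (not F implies not C))) implies (F implies not ((not F or B) or B))): α-rule — add (not not E implies (D iff (not F implies not C))), not (F implies not ((not F or B) or B)).
not (F implies not ((not F or B) or B)): α-rule — add F, not not ((not F or B) or B).
(not not E implies (D iff (not F implies not C))): β-rule — branch into not not not E  //  (D iff (not F implies not C)).
  branch 1 (add not not not E):
    not not not E: drop double negation, giving not E.
    not not ((not F or B) or B): β-rule — branch into (not F or B)  //  B.
      branch 1.1 (add (not F or B)):
        (not F or B): β-rule — branch into not F  //  B.
          branch 1.1.1 (add not F):
            × closes — contains both F and not F.
          branch 1.1.2 (add B):
            ○ open, literals {B=1, E=0, F=1}.
      branch 1.2 (add B):
        ○ open, literals {B=1, E=0, F=1}.
  branch 2 (add (D iff (not F implies not C))):
    not not ((not F or B) or B): β-rule — branch into (not F or B)  //  B.
      branch 2.1 (add (not F or B)):
        (D iff (not F implies not C)): β-rule — branch into D, (not F implies not C)  //  not D, not (not F implies not C).
          branch 2.1.1 (add D, (not F implies not C)):
            (not F or B): β-rule — branch into not F  //  B.
              branch 2.1.1.1 (add not F):
                × closes — contains both F and not F.
              branch 2.1.1.2 (add B):
                (not F implies not C): β-rule — branch into not not F  //  not C.
                  branch 2.1.1.2.1 (add not not F):
                    ○ open, literals {B=1, D=1, F=1}.
                  branch 2.1.1.2.2 (add not C):
                    ○ open, literals {B=1, C=0, D=1, F=1}.
          branch 2.1.2 (add not D, not (not F implies not C)):
            not (not F implies not C): α-rule — add not F, not not C.
            × closes — contains both F and not F.
      branch 2.2 (add B):
        (D iff (not F implies not C)): β-rule — branch into D, (not F implies not C)  //  not D, not (not F implies not C).
          branch 2.2.1 (add D, (not F implies not C)):
            (not F implies not C): β-rule — branch into not not F  //  not C.
              branch 2.2.1.1 (add not not F):
                ○ open, literals {B=1, D=1, F=1}.
              branch 2.2.1.2 (add not C):
                ○ open, literals {B=1, C=0, D=1, F=1}.
          branch 2.2.2 (add not D, not (not F implies not C)):
            not (not F implies not C): α-rule — add not F, not not C.
            × closes — contains both F and not F.
4 branches closed, 6 open.
Each open branch fixes some atoms; the unmentioned ones are free. Counting distinct full assignments: branch {B=1, E=0, F=1} (A, C, D) contributes 8 new; branch {B=1, E=0, F=1} (A, C, D) contributes 0 new; branch {B=1, D=1, F=1} (A, C, E) contributes 4 new; branch {B=1, C=0, D=1, F=1} (A, E) contributes 0 new; branch {B=1, D=1, F=1} (A, C, E) contributes 0 new; branch {B=1, C=0, D=1, F=1} (A, E) contributes 0 new. Total: 12.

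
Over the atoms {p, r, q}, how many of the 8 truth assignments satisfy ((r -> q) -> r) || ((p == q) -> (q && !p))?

6

Initial set: {(((r -> q) -> r) || ((p == q) -> (q && !p)))}.
(((r -> q) -> r) || ((p == q) -> (q && !p))): β-rule — branch into ((r -> q) -> r)  //  ((p == q) -> (q && !p)).
  branch 1 (add ((r -> q) -> r)):
    ((r -> q) -> r): β-rule — branch into !(r -> q)  //  r.
      branch 1.1 (add !(r -> q)):
        !(r -> q): α-rule — add r, !q.
        ○ open, literals {q=0, r=1}.
      branch 1.2 (add r):
        ○ open, literals {r=1}.
  branch 2 (add ((p == q) -> (q && !p))):
    ((p == q) -> (q && !p)): β-rule — branch into !(p == q)  //  (q && !p).
      branch 2.1 (add !(p == q)):
        !(p == q): β-rule — branch into p, !q  //  !p, q.
          branch 2.1.1 (add p, !q):
            ○ open, literals {p=1, q=0}.
          branch 2.1.2 (add !p, q):
            ○ open, literals {p=0, q=1}.
      branch 2.2 (add (q && !p)):
        (q && !p): α-rule — add q, !p.
        ○ open, literals {p=0, q=1}.
0 branches closed, 5 open.
Each open branch fixes some atoms; the unmentioned ones are free. Counting distinct full assignments: branch {q=0, r=1} (p) contributes 2 new; branch {r=1} (p, q) contributes 2 new; branch {p=1, q=0} (r) contributes 1 new; branch {p=0, q=1} (r) contributes 1 new; branch {p=0, q=1} (r) contributes 0 new. Total: 6.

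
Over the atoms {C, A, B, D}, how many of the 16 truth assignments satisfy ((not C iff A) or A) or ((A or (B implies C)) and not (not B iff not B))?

Initial set: {(((not C iff A) or A) or ((A or (B implies C)) and not (not B iff not B)))}.
(((not C iff A) or A) or ((A or (B implies C)) and not (not B iff not B))): β-rule — branch into ((not C iff A) or A)  //  ((A or (B implies C)) and not (not B iff not B)).
  branch 1 (add ((not C iff A) or A)):
    ((not C iff A) or A): β-rule — branch into (not C iff A)  //  A.
      branch 1.1 (add (not C iff A)):
        (not C iff A): β-rule — branch into not C, A  //  not not C, not A.
          branch 1.1.1 (add not C, A):
            ○ open, literals {A=1, C=0}.
          branch 1.1.2 (add not not C, not A):
            ○ open, literals {A=0, C=1}.
      branch 1.2 (add A):
        ○ open, literals {A=1}.
  branch 2 (add ((A or (B implies C)) and not (not B iff not B))):
    ((A or (B implies C)) and not (not B iff not B)): α-rule — add (A or (B implies C)), not (not B iff not B).
    (A or (B implies C)): β-rule — branch into A  //  (B implies C).
      branch 2.1 (add A):
        not (not B iff not B): β-rule — branch into not B, not not B  //  not not B, not B.
          branch 2.1.1 (add not B, not not B):
            × closes — contains both B and not B.
          branch 2.1.2 (add not not B, not B):
            × closes — contains both B and not B.
      branch 2.2 (add (B implies C)):
        not (not B iff not B): β-rule — branch into not B, not not B  //  not not B, not B.
          branch 2.2.1 (add not B, not not B):
            × closes — contains both B and not B.
          branch 2.2.2 (add not not B, not B):
            × closes — contains both B and not B.
4 branches closed, 3 open.
Each open branch fixes some atoms; the unmentioned ones are free. Counting distinct full assignments: branch {A=1, C=0} (B, D) contributes 4 new; branch {A=0, C=1} (B, D) contributes 4 new; branch {A=1} (C, B, D) contributes 4 new. Total: 12.

12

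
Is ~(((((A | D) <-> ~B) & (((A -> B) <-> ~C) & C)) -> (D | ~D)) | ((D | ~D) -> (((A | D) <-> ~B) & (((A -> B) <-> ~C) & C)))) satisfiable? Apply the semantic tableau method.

Initial set: {~(((((A | D) <-> ~B) & (((A -> B) <-> ~C) & C)) -> (D | ~D)) | ((D | ~D) -> (((A | D) <-> ~B) & (((A -> B) <-> ~C) & C))))}.
~(((((A | D) <-> ~B) & (((A -> B) <-> ~C) & C)) -> (D | ~D)) | ((D | ~D) -> (((A | D) <-> ~B) & (((A -> B) <-> ~C) & C)))): α-rule — add ~((((A | D) <-> ~B) & (((A -> B) <-> ~C) & C)) -> (D | ~D)), ~((D | ~D) -> (((A | D) <-> ~B) & (((A -> B) <-> ~C) & C))).
~((((A | D) <-> ~B) & (((A -> B) <-> ~C) & C)) -> (D | ~D)): α-rule — add (((A | D) <-> ~B) & (((A -> B) <-> ~C) & C)), ~(D | ~D).
~((D | ~D) -> (((A | D) <-> ~B) & (((A -> B) <-> ~C) & C))): α-rule — add (D | ~D), ~(((A | D) <-> ~B) & (((A -> B) <-> ~C) & C)).
(((A | D) <-> ~B) & (((A -> B) <-> ~C) & C)): α-rule — add ((A | D) <-> ~B), (((A -> B) <-> ~C) & C).
~(D | ~D): α-rule — add ~D, ~~D.
× closes — contains both D and ~D.
All 1 branch closes.
Every branch closed; the formula is unsatisfiable.

Unsatisfiable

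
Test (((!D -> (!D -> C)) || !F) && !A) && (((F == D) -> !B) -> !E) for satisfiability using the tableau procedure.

Initial set: {((((!D -> (!D -> C)) || !F) && !A) && (((F == D) -> !B) -> !E))}.
((((!D -> (!D -> C)) || !F) && !A) && (((F == D) -> !B) -> !E)): α-rule — add (((!D -> (!D -> C)) || !F) && !A), (((F == D) -> !B) -> !E).
(((!D -> (!D -> C)) || !F) && !A): α-rule — add ((!D -> (!D -> C)) || !F), !A.
(((F == D) -> !B) -> !E): β-rule — branch into !((F == D) -> !B)  //  !E.
  branch 1 (add !((F == D) -> !B)):
    !((F == D) -> !B): α-rule — add (F == D), !!B.
    ((!D -> (!D -> C)) || !F): β-rule — branch into (!D -> (!D -> C))  //  !F.
      branch 1.1 (add (!D -> (!D -> C))):
        (F == D): β-rule — branch into F, D  //  !F, !D.
          branch 1.1.1 (add F, D):
            (!D -> (!D -> C)): β-rule — branch into !!D  //  (!D -> C).
              branch 1.1.1.1 (add !!D):
                ○ open, literals {A=false, B=true, D=true, F=true}.
              branch 1.1.1.2 (add (!D -> C)):
                (!D -> C): β-rule — branch into !!D  //  C.
                  branch 1.1.1.2.1 (add !!D):
                    ○ open, literals {A=false, B=true, D=true, F=true}.
                  branch 1.1.1.2.2 (add C):
                    ○ open, literals {A=false, B=true, C=true, D=true, F=true}.
          branch 1.1.2 (add !F, !D):
            (!D -> (!D -> C)): β-rule — branch into !!D  //  (!D -> C).
              branch 1.1.2.1 (add !!D):
                × closes — contains both D and !D.
              branch 1.1.2.2 (add (!D -> C)):
                (!D -> C): β-rule — branch into !!D  //  C.
                  branch 1.1.2.2.1 (add !!D):
                    × closes — contains both D and !D.
                  branch 1.1.2.2.2 (add C):
                    ○ open, literals {A=false, B=true, C=true, D=false, F=false}.
      branch 1.2 (add !F):
        (F == D): β-rule — branch into F, D  //  !F, !D.
          branch 1.2.1 (add F, D):
            × closes — contains both F and !F.
          branch 1.2.2 (add !F, !D):
            ○ open, literals {A=false, B=true, D=false, F=false}.
  branch 2 (add !E):
    ((!D -> (!D -> C)) || !F): β-rule — branch into (!D -> (!D -> C))  //  !F.
      branch 2.1 (add (!D -> (!D -> C))):
        (!D -> (!D -> C)): β-rule — branch into !!D  //  (!D -> C).
          branch 2.1.1 (add !!D):
            ○ open, literals {A=false, D=true, E=false}.
          branch 2.1.2 (add (!D -> C)):
            (!D -> C): β-rule — branch into !!D  //  C.
              branch 2.1.2.1 (add !!D):
                ○ open, literals {A=false, D=true, E=false}.
              branch 2.1.2.2 (add C):
                ○ open, literals {A=false, C=true, E=false}.
      branch 2.2 (add !F):
        ○ open, literals {A=false, E=false, F=false}.
3 branches closed, 9 open.
An open branch gives a satisfying assignment: A=false, B=true, D=true, F=true.

Satisfiable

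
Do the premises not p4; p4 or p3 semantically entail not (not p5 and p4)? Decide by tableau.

Initial set: {not p4; (p4 or p3); not not (not p5 and p4)}.
not not (not p5 and p4): α-rule — add not p5, p4.
× closes — contains both p4 and not p4.
All 1 branch closes.
Every branch closed, so the premises entail the conclusion.

Yes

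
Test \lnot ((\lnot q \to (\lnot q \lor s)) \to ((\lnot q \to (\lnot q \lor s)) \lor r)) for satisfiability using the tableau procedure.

Unsatisfiable

Initial set: {\lnot ((\lnot q \to (\lnot q \lor s)) \to ((\lnot q \to (\lnot q \lor s)) \lor r))}.
\lnot ((\lnot q \to (\lnot q \lor s)) \to ((\lnot q \to (\lnot q \lor s)) \lor r)): α-rule — add (\lnot q \to (\lnot q \lor s)), \lnot ((\lnot q \to (\lnot q \lor s)) \lor r).
\lnot ((\lnot q \to (\lnot q \lor s)) \lor r): α-rule — add \lnot (\lnot q \to (\lnot q \lor s)), \lnot r.
\lnot (\lnot q \to (\lnot q \lor s)): α-rule — add \lnot q, \lnot (\lnot q \lor s).
\lnot (\lnot q \lor s): α-rule — add \lnot \lnot q, \lnot s.
× closes — contains both q and \lnot q.
All 1 branch closes.
Every branch closed; the formula is unsatisfiable.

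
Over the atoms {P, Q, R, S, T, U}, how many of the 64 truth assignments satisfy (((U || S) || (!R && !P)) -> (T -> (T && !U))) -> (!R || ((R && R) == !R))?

40

Initial set: {T ((((U || S) || (!R && !P)) -> (T -> (T && !U))) -> (!R || ((R && R) == !R)))}.
T ((((U || S) || (!R && !P)) -> (T -> (T && !U))) -> (!R || ((R && R) == !R))): β-rule — branch into F (((U || S) || (!R && !P)) -> (T -> (T && !U)))  //  T (!R || ((R && R) == !R)).
  branch 1 (add F (((U || S) || (!R && !P)) -> (T -> (T && !U)))):
    F (((U || S) || (!R && !P)) -> (T -> (T && !U))): α-rule — add T ((U || S) || (!R && !P)), F (T -> (T && !U)).
    F (T -> (T && !U)): α-rule — add T T, F (T && !U).
    T ((U || S) || (!R && !P)): β-rule — branch into T (U || S)  //  T (!R && !P).
      branch 1.1 (add T (U || S)):
        F (T && !U): β-rule — branch into F T  //  F !U.
          branch 1.1.1 (add F T):
            × closes — contains both T and !T.
          branch 1.1.2 (add F !U):
            T (U || S): β-rule — branch into T U  //  T S.
              branch 1.1.2.1 (add T U):
                ○ open, literals {T=T, U=T}.
              branch 1.1.2.2 (add T S):
                ○ open, literals {S=T, T=T, U=T}.
      branch 1.2 (add T (!R && !P)):
        T (!R && !P): α-rule — add T !R, T !P.
        F (T && !U): β-rule — branch into F T  //  F !U.
          branch 1.2.1 (add F T):
            × closes — contains both T and !T.
          branch 1.2.2 (add F !U):
            ○ open, literals {P=F, R=F, T=T, U=T}.
  branch 2 (add T (!R || ((R && R) == !R))):
    T (!R || ((R && R) == !R)): β-rule — branch into T !R  //  T ((R && R) == !R).
      branch 2.1 (add T !R):
        ○ open, literals {R=F}.
      branch 2.2 (add T ((R && R) == !R)):
        T ((R && R) == !R): β-rule — branch into T (R && R), T !R  //  F (R && R), F !R.
          branch 2.2.1 (add T (R && R), T !R):
            T (R && R): α-rule — add T R, T R.
            × closes — contains both R and !R.
          branch 2.2.2 (add F (R && R), F !R):
            F (R && R): β-rule — branch into F R  //  F R.
              branch 2.2.2.1 (add F R):
                × closes — contains both R and !R.
              branch 2.2.2.2 (add F R):
                × closes — contains both R and !R.
5 branches closed, 4 open.
Each open branch fixes some atoms; the unmentioned ones are free. Counting distinct full assignments: branch {T=T, U=T} (P, Q, R, S) contributes 16 new; branch {S=T, T=T, U=T} (P, Q, R) contributes 0 new; branch {P=F, R=F, T=T, U=T} (Q, S) contributes 0 new; branch {R=F} (P, Q, S, T, U) contributes 24 new. Total: 40.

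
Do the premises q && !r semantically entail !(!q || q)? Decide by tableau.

No

Initial set: {(q && !r); !!(!q || q)}.
(q && !r): α-rule — add q, !r.
!!(!q || q): β-rule — branch into !q  //  q.
  branch 1 (add !q):
    × closes — contains both q and !q.
  branch 2 (add q):
    ○ open, literals {q=1, r=0}.
1 branch closed, 1 open.
An open branch gives a countermodel: q=1, r=0 (unmentioned atoms arbitrary); the premises hold there but the conclusion fails.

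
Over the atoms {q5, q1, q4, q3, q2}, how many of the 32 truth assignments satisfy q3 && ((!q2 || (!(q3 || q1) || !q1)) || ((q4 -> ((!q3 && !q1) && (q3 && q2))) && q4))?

12

Initial set: {T (q3 && ((!q2 || (!(q3 || q1) || !q1)) || ((q4 -> ((!q3 && !q1) && (q3 && q2))) && q4)))}.
T (q3 && ((!q2 || (!(q3 || q1) || !q1)) || ((q4 -> ((!q3 && !q1) && (q3 && q2))) && q4))): α-rule — add T q3, T ((!q2 || (!(q3 || q1) || !q1)) || ((q4 -> ((!q3 && !q1) && (q3 && q2))) && q4)).
T ((!q2 || (!(q3 || q1) || !q1)) || ((q4 -> ((!q3 && !q1) && (q3 && q2))) && q4)): β-rule — branch into T (!q2 || (!(q3 || q1) || !q1))  //  T ((q4 -> ((!q3 && !q1) && (q3 && q2))) && q4).
  branch 1 (add T (!q2 || (!(q3 || q1) || !q1))):
    T (!q2 || (!(q3 || q1) || !q1)): β-rule — branch into T !q2  //  T (!(q3 || q1) || !q1).
      branch 1.1 (add T !q2):
        ○ open, literals {q2=F, q3=T}.
      branch 1.2 (add T (!(q3 || q1) || !q1)):
        T (!(q3 || q1) || !q1): β-rule — branch into T !(q3 || q1)  //  T !q1.
          branch 1.2.1 (add T !(q3 || q1)):
            T !(q3 || q1): α-rule — add F q3, F q1.
            × closes — contains both q3 and !q3.
          branch 1.2.2 (add T !q1):
            ○ open, literals {q1=F, q3=T}.
  branch 2 (add T ((q4 -> ((!q3 && !q1) && (q3 && q2))) && q4)):
    T ((q4 -> ((!q3 && !q1) && (q3 && q2))) && q4): α-rule — add T (q4 -> ((!q3 && !q1) && (q3 && q2))), T q4.
    T (q4 -> ((!q3 && !q1) && (q3 && q2))): β-rule — branch into F q4  //  T ((!q3 && !q1) && (q3 && q2)).
      branch 2.1 (add F q4):
        × closes — contains both q4 and !q4.
      branch 2.2 (add T ((!q3 && !q1) && (q3 && q2))):
        T ((!q3 && !q1) && (q3 && q2)): α-rule — add T (!q3 && !q1), T (q3 && q2).
        T (!q3 && !q1): α-rule — add T !q3, T !q1.
        × closes — contains both q3 and !q3.
3 branches closed, 2 open.
Each open branch fixes some atoms; the unmentioned ones are free. Counting distinct full assignments: branch {q2=F, q3=T} (q5, q1, q4) contributes 8 new; branch {q1=F, q3=T} (q5, q4, q2) contributes 4 new. Total: 12.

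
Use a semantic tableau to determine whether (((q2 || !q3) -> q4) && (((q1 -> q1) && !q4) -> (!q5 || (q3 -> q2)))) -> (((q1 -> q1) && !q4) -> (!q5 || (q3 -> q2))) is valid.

Valid

Assume the negation and expand:
Initial set: {F ((((q2 || !q3) -> q4) && (((q1 -> q1) && !q4) -> (!q5 || (q3 -> q2)))) -> (((q1 -> q1) && !q4) -> (!q5 || (q3 -> q2))))}.
F ((((q2 || !q3) -> q4) && (((q1 -> q1) && !q4) -> (!q5 || (q3 -> q2)))) -> (((q1 -> q1) && !q4) -> (!q5 || (q3 -> q2)))): α-rule — add T (((q2 || !q3) -> q4) && (((q1 -> q1) && !q4) -> (!q5 || (q3 -> q2)))), F (((q1 -> q1) && !q4) -> (!q5 || (q3 -> q2))).
T (((q2 || !q3) -> q4) && (((q1 -> q1) && !q4) -> (!q5 || (q3 -> q2)))): α-rule — add T ((q2 || !q3) -> q4), T (((q1 -> q1) && !q4) -> (!q5 || (q3 -> q2))).
F (((q1 -> q1) && !q4) -> (!q5 || (q3 -> q2))): α-rule — add T ((q1 -> q1) && !q4), F (!q5 || (q3 -> q2)).
T ((q1 -> q1) && !q4): α-rule — add T (q1 -> q1), T !q4.
F (!q5 || (q3 -> q2)): α-rule — add F !q5, F (q3 -> q2).
F (q3 -> q2): α-rule — add T q3, F q2.
T ((q2 || !q3) -> q4): β-rule — branch into F (q2 || !q3)  //  T q4.
  branch 1 (add F (q2 || !q3)):
    F (q2 || !q3): α-rule — add F q2, F !q3.
    T (((q1 -> q1) && !q4) -> (!q5 || (q3 -> q2))): β-rule — branch into F ((q1 -> q1) && !q4)  //  T (!q5 || (q3 -> q2)).
      branch 1.1 (add F ((q1 -> q1) && !q4)):
        T (q1 -> q1): β-rule — branch into F q1  //  T q1.
          branch 1.1.1 (add F q1):
            F ((q1 -> q1) && !q4): β-rule — branch into F (q1 -> q1)  //  F !q4.
              branch 1.1.1.1 (add F (q1 -> q1)):
                F (q1 -> q1): α-rule — add T q1, F q1.
                × closes — contains both q1 and !q1.
              branch 1.1.1.2 (add F !q4):
                × closes — contains both q4 and !q4.
          branch 1.1.2 (add T q1):
            F ((q1 -> q1) && !q4): β-rule — branch into F (q1 -> q1)  //  F !q4.
              branch 1.1.2.1 (add F (q1 -> q1)):
                F (q1 -> q1): α-rule — add T q1, F q1.
                × closes — contains both q1 and !q1.
              branch 1.1.2.2 (add F !q4):
                × closes — contains both q4 and !q4.
      branch 1.2 (add T (!q5 || (q3 -> q2))):
        T (q1 -> q1): β-rule — branch into F q1  //  T q1.
          branch 1.2.1 (add F q1):
            T (!q5 || (q3 -> q2)): β-rule — branch into T !q5  //  T (q3 -> q2).
              branch 1.2.1.1 (add T !q5):
                × closes — contains both q5 and !q5.
              branch 1.2.1.2 (add T (q3 -> q2)):
                T (q3 -> q2): β-rule — branch into F q3  //  T q2.
                  branch 1.2.1.2.1 (add F q3):
                    × closes — contains both q3 and !q3.
                  branch 1.2.1.2.2 (add T q2):
                    × closes — contains both q2 and !q2.
          branch 1.2.2 (add T q1):
            T (!q5 || (q3 -> q2)): β-rule — branch into T !q5  //  T (q3 -> q2).
              branch 1.2.2.1 (add T !q5):
                × closes — contains both q5 and !q5.
              branch 1.2.2.2 (add T (q3 -> q2)):
                T (q3 -> q2): β-rule — branch into F q3  //  T q2.
                  branch 1.2.2.2.1 (add F q3):
                    × closes — contains both q3 and !q3.
                  branch 1.2.2.2.2 (add T q2):
                    × closes — contains both q2 and !q2.
  branch 2 (add T q4):
    × closes — contains both q4 and !q4.
All 11 branches close.
Every branch closed, so the negation is unsatisfiable and the formula is valid.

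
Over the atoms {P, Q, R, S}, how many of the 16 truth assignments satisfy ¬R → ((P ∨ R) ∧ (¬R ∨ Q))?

12

Initial set: {(¬R → ((P ∨ R) ∧ (¬R ∨ Q)))}.
(¬R → ((P ∨ R) ∧ (¬R ∨ Q))): β-rule — branch into ¬¬R  //  ((P ∨ R) ∧ (¬R ∨ Q)).
  branch 1 (add ¬¬R):
    ○ open, literals {R=1}.
  branch 2 (add ((P ∨ R) ∧ (¬R ∨ Q))):
    ((P ∨ R) ∧ (¬R ∨ Q)): α-rule — add (P ∨ R), (¬R ∨ Q).
    (P ∨ R): β-rule — branch into P  //  R.
      branch 2.1 (add P):
        (¬R ∨ Q): β-rule — branch into ¬R  //  Q.
          branch 2.1.1 (add ¬R):
            ○ open, literals {P=1, R=0}.
          branch 2.1.2 (add Q):
            ○ open, literals {P=1, Q=1}.
      branch 2.2 (add R):
        (¬R ∨ Q): β-rule — branch into ¬R  //  Q.
          branch 2.2.1 (add ¬R):
            × closes — contains both R and ¬R.
          branch 2.2.2 (add Q):
            ○ open, literals {Q=1, R=1}.
1 branch closed, 4 open.
Each open branch fixes some atoms; the unmentioned ones are free. Counting distinct full assignments: branch {R=1} (P, Q, S) contributes 8 new; branch {P=1, R=0} (Q, S) contributes 4 new; branch {P=1, Q=1} (R, S) contributes 0 new; branch {Q=1, R=1} (P, S) contributes 0 new. Total: 12.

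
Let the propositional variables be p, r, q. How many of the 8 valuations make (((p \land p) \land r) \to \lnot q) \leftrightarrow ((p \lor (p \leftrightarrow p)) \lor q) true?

Initial set: {((((p \land p) \land r) \to \lnot q) \leftrightarrow ((p \lor (p \leftrightarrow p)) \lor q))}.
((((p \land p) \land r) \to \lnot q) \leftrightarrow ((p \lor (p \leftrightarrow p)) \lor q)): β-rule — branch into (((p \land p) \land r) \to \lnot q), ((p \lor (p \leftrightarrow p)) \lor q)  //  \lnot (((p \land p) \land r) \to \lnot q), \lnot ((p \lor (p \leftrightarrow p)) \lor q).
  branch 1 (add (((p \land p) \land r) \to \lnot q), ((p \lor (p \leftrightarrow p)) \lor q)):
    (((p \land p) \land r) \to \lnot q): β-rule — branch into \lnot ((p \land p) \land r)  //  \lnot q.
      branch 1.1 (add \lnot ((p \land p) \land r)):
        ((p \lor (p \leftrightarrow p)) \lor q): β-rule — branch into (p \lor (p \leftrightarrow p))  //  q.
          branch 1.1.1 (add (p \lor (p \leftrightarrow p))):
            \lnot ((p \land p) \land r): β-rule — branch into \lnot (p \land p)  //  \lnot r.
              branch 1.1.1.1 (add \lnot (p \land p)):
                (p \lor (p \leftrightarrow p)): β-rule — branch into p  //  (p \leftrightarrow p).
                  branch 1.1.1.1.1 (add p):
                    \lnot (p \land p): β-rule — branch into \lnot p  //  \lnot p.
                      branch 1.1.1.1.1.1 (add \lnot p):
                        × closes — contains both p and \lnot p.
                      branch 1.1.1.1.1.2 (add \lnot p):
                        × closes — contains both p and \lnot p.
                  branch 1.1.1.1.2 (add (p \leftrightarrow p)):
                    \lnot (p \land p): β-rule — branch into \lnot p  //  \lnot p.
                      branch 1.1.1.1.2.1 (add \lnot p):
                        (p \leftrightarrow p): β-rule — branch into p, p  //  \lnot p, \lnot p.
                          branch 1.1.1.1.2.1.1 (add p, p):
                            × closes — contains both p and \lnot p.
                          branch 1.1.1.1.2.1.2 (add \lnot p, \lnot p):
                            ○ open, literals {p=0}.
                      branch 1.1.1.1.2.2 (add \lnot p):
                        (p \leftrightarrow p): β-rule — branch into p, p  //  \lnot p, \lnot p.
                          branch 1.1.1.1.2.2.1 (add p, p):
                            × closes — contains both p and \lnot p.
                          branch 1.1.1.1.2.2.2 (add \lnot p, \lnot p):
                            ○ open, literals {p=0}.
              branch 1.1.1.2 (add \lnot r):
                (p \lor (p \leftrightarrow p)): β-rule — branch into p  //  (p \leftrightarrow p).
                  branch 1.1.1.2.1 (add p):
                    ○ open, literals {p=1, r=0}.
                  branch 1.1.1.2.2 (add (p \leftrightarrow p)):
                    (p \leftrightarrow p): β-rule — branch into p, p  //  \lnot p, \lnot p.
                      branch 1.1.1.2.2.1 (add p, p):
                        ○ open, literals {p=1, r=0}.
                      branch 1.1.1.2.2.2 (add \lnot p, \lnot p):
                        ○ open, literals {p=0, r=0}.
          branch 1.1.2 (add q):
            \lnot ((p \land p) \land r): β-rule — branch into \lnot (p \land p)  //  \lnot r.
              branch 1.1.2.1 (add \lnot (p \land p)):
                \lnot (p \land p): β-rule — branch into \lnot p  //  \lnot p.
                  branch 1.1.2.1.1 (add \lnot p):
                    ○ open, literals {p=0, q=1}.
                  branch 1.1.2.1.2 (add \lnot p):
                    ○ open, literals {p=0, q=1}.
              branch 1.1.2.2 (add \lnot r):
                ○ open, literals {q=1, r=0}.
      branch 1.2 (add \lnot q):
        ((p \lor (p \leftrightarrow p)) \lor q): β-rule — branch into (p \lor (p \leftrightarrow p))  //  q.
          branch 1.2.1 (add (p \lor (p \leftrightarrow p))):
            (p \lor (p \leftrightarrow p)): β-rule — branch into p  //  (p \leftrightarrow p).
              branch 1.2.1.1 (add p):
                ○ open, literals {p=1, q=0}.
              branch 1.2.1.2 (add (p \leftrightarrow p)):
                (p \leftrightarrow p): β-rule — branch into p, p  //  \lnot p, \lnot p.
                  branch 1.2.1.2.1 (add p, p):
                    ○ open, literals {p=1, q=0}.
                  branch 1.2.1.2.2 (add \lnot p, \lnot p):
                    ○ open, literals {p=0, q=0}.
          branch 1.2.2 (add q):
            × closes — contains both q and \lnot q.
  branch 2 (add \lnot (((p \land p) \land r) \to \lnot q), \lnot ((p \lor (p \leftrightarrow p)) \lor q)):
    \lnot (((p \land p) \land r) \to \lnot q): α-rule — add ((p \land p) \land r), \lnot \lnot q.
    \lnot ((p \lor (p \leftrightarrow p)) \lor q): α-rule — add \lnot (p \lor (p \leftrightarrow p)), \lnot q.
    × closes — contains both q and \lnot q.
6 branches closed, 11 open.
Each open branch fixes some atoms; the unmentioned ones are free. Counting distinct full assignments: branch {p=0} (r, q) contributes 4 new; branch {p=0} (r, q) contributes 0 new; branch {p=1, r=0} (q) contributes 2 new; branch {p=1, r=0} (q) contributes 0 new; branch {p=0, r=0} (q) contributes 0 new; branch {p=0, q=1} (r) contributes 0 new; branch {p=0, q=1} (r) contributes 0 new; branch {q=1, r=0} (p) contributes 0 new; branch {p=1, q=0} (r) contributes 1 new; branch {p=1, q=0} (r) contributes 0 new; branch {p=0, q=0} (r) contributes 0 new. Total: 7.

7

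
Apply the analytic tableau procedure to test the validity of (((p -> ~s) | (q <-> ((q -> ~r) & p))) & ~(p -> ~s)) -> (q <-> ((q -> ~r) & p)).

Valid

Assume the negation and expand:
Initial set: {F ((((p -> ~s) | (q <-> ((q -> ~r) & p))) & ~(p -> ~s)) -> (q <-> ((q -> ~r) & p)))}.
F ((((p -> ~s) | (q <-> ((q -> ~r) & p))) & ~(p -> ~s)) -> (q <-> ((q -> ~r) & p))): α-rule — add T (((p -> ~s) | (q <-> ((q -> ~r) & p))) & ~(p -> ~s)), F (q <-> ((q -> ~r) & p)).
T (((p -> ~s) | (q <-> ((q -> ~r) & p))) & ~(p -> ~s)): α-rule — add T ((p -> ~s) | (q <-> ((q -> ~r) & p))), T ~(p -> ~s).
T ~(p -> ~s): α-rule — add T p, F ~s.
F (q <-> ((q -> ~r) & p)): β-rule — branch into T q, F ((q -> ~r) & p)  //  F q, T ((q -> ~r) & p).
  branch 1 (add T q, F ((q -> ~r) & p)):
    T ((p -> ~s) | (q <-> ((q -> ~r) & p))): β-rule — branch into T (p -> ~s)  //  T (q <-> ((q -> ~r) & p)).
      branch 1.1 (add T (p -> ~s)):
        F ((q -> ~r) & p): β-rule — branch into F (q -> ~r)  //  F p.
          branch 1.1.1 (add F (q -> ~r)):
            F (q -> ~r): α-rule — add T q, F ~r.
            T (p -> ~s): β-rule — branch into F p  //  T ~s.
              branch 1.1.1.1 (add F p):
                × closes — contains both p and ~p.
              branch 1.1.1.2 (add T ~s):
                × closes — contains both s and ~s.
          branch 1.1.2 (add F p):
            × closes — contains both p and ~p.
      branch 1.2 (add T (q <-> ((q -> ~r) & p))):
        F ((q -> ~r) & p): β-rule — branch into F (q -> ~r)  //  F p.
          branch 1.2.1 (add F (q -> ~r)):
            F (q -> ~r): α-rule — add T q, F ~r.
            T (q <-> ((q -> ~r) & p)): β-rule — branch into T q, T ((q -> ~r) & p)  //  F q, F ((q -> ~r) & p).
              branch 1.2.1.1 (add T q, T ((q -> ~r) & p)):
                T ((q -> ~r) & p): α-rule — add T (q -> ~r), T p.
                T (q -> ~r): β-rule — branch into F q  //  T ~r.
                  branch 1.2.1.1.1 (add F q):
                    × closes — contains both q and ~q.
                  branch 1.2.1.1.2 (add T ~r):
                    × closes — contains both r and ~r.
              branch 1.2.1.2 (add F q, F ((q -> ~r) & p)):
                × closes — contains both q and ~q.
          branch 1.2.2 (add F p):
            × closes — contains both p and ~p.
  branch 2 (add F q, T ((q -> ~r) & p)):
    T ((q -> ~r) & p): α-rule — add T (q -> ~r), T p.
    T ((p -> ~s) | (q <-> ((q -> ~r) & p))): β-rule — branch into T (p -> ~s)  //  T (q <-> ((q -> ~r) & p)).
      branch 2.1 (add T (p -> ~s)):
        T (q -> ~r): β-rule — branch into F q  //  T ~r.
          branch 2.1.1 (add F q):
            T (p -> ~s): β-rule — branch into F p  //  T ~s.
              branch 2.1.1.1 (add F p):
                × closes — contains both p and ~p.
              branch 2.1.1.2 (add T ~s):
                × closes — contains both s and ~s.
          branch 2.1.2 (add T ~r):
            T (p -> ~s): β-rule — branch into F p  //  T ~s.
              branch 2.1.2.1 (add F p):
                × closes — contains both p and ~p.
              branch 2.1.2.2 (add T ~s):
                × closes — contains both s and ~s.
      branch 2.2 (add T (q <-> ((q -> ~r) & p))):
        T (q -> ~r): β-rule — branch into F q  //  T ~r.
          branch 2.2.1 (add F q):
            T (q <-> ((q -> ~r) & p)): β-rule — branch into T q, T ((q -> ~r) & p)  //  F q, F ((q -> ~r) & p).
              branch 2.2.1.1 (add T q, T ((q -> ~r) & p)):
                × closes — contains both q and ~q.
              branch 2.2.1.2 (add F q, F ((q -> ~r) & p)):
                F ((q -> ~r) & p): β-rule — branch into F (q -> ~r)  //  F p.
                  branch 2.2.1.2.1 (add F (q -> ~r)):
                    F (q -> ~r): α-rule — add T q, F ~r.
                    × closes — contains both q and ~q.
                  branch 2.2.1.2.2 (add F p):
                    × closes — contains both p and ~p.
          branch 2.2.2 (add T ~r):
            T (q <-> ((q -> ~r) & p)): β-rule — branch into T q, T ((q -> ~r) & p)  //  F q, F ((q -> ~r) & p).
              branch 2.2.2.1 (add T q, T ((q -> ~r) & p)):
                × closes — contains both q and ~q.
              branch 2.2.2.2 (add F q, F ((q -> ~r) & p)):
                F ((q -> ~r) & p): β-rule — branch into F (q -> ~r)  //  F p.
                  branch 2.2.2.2.1 (add F (q -> ~r)):
                    F (q -> ~r): α-rule — add T q, F ~r.
                    × closes — contains both q and ~q.
                  branch 2.2.2.2.2 (add F p):
                    × closes — contains both p and ~p.
All 17 branches close.
Every branch closed, so the negation is unsatisfiable and the formula is valid.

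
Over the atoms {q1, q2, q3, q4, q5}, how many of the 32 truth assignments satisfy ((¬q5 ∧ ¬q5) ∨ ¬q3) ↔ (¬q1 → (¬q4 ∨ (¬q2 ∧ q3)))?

20

Initial set: {(((¬q5 ∧ ¬q5) ∨ ¬q3) ↔ (¬q1 → (¬q4 ∨ (¬q2 ∧ q3))))}.
(((¬q5 ∧ ¬q5) ∨ ¬q3) ↔ (¬q1 → (¬q4 ∨ (¬q2 ∧ q3)))): β-rule — branch into ((¬q5 ∧ ¬q5) ∨ ¬q3), (¬q1 → (¬q4 ∨ (¬q2 ∧ q3)))  //  ¬((¬q5 ∧ ¬q5) ∨ ¬q3), ¬(¬q1 → (¬q4 ∨ (¬q2 ∧ q3))).
  branch 1 (add ((¬q5 ∧ ¬q5) ∨ ¬q3), (¬q1 → (¬q4 ∨ (¬q2 ∧ q3)))):
    ((¬q5 ∧ ¬q5) ∨ ¬q3): β-rule — branch into (¬q5 ∧ ¬q5)  //  ¬q3.
      branch 1.1 (add (¬q5 ∧ ¬q5)):
        (¬q5 ∧ ¬q5): α-rule — add ¬q5, ¬q5.
        (¬q1 → (¬q4 ∨ (¬q2 ∧ q3))): β-rule — branch into ¬¬q1  //  (¬q4 ∨ (¬q2 ∧ q3)).
          branch 1.1.1 (add ¬¬q1):
            ○ open, literals {q1=1, q5=0}.
          branch 1.1.2 (add (¬q4 ∨ (¬q2 ∧ q3))):
            (¬q4 ∨ (¬q2 ∧ q3)): β-rule — branch into ¬q4  //  (¬q2 ∧ q3).
              branch 1.1.2.1 (add ¬q4):
                ○ open, literals {q4=0, q5=0}.
              branch 1.1.2.2 (add (¬q2 ∧ q3)):
                (¬q2 ∧ q3): α-rule — add ¬q2, q3.
                ○ open, literals {q2=0, q3=1, q5=0}.
      branch 1.2 (add ¬q3):
        (¬q1 → (¬q4 ∨ (¬q2 ∧ q3))): β-rule — branch into ¬¬q1  //  (¬q4 ∨ (¬q2 ∧ q3)).
          branch 1.2.1 (add ¬¬q1):
            ○ open, literals {q1=1, q3=0}.
          branch 1.2.2 (add (¬q4 ∨ (¬q2 ∧ q3))):
            (¬q4 ∨ (¬q2 ∧ q3)): β-rule — branch into ¬q4  //  (¬q2 ∧ q3).
              branch 1.2.2.1 (add ¬q4):
                ○ open, literals {q3=0, q4=0}.
              branch 1.2.2.2 (add (¬q2 ∧ q3)):
                (¬q2 ∧ q3): α-rule — add ¬q2, q3.
                × closes — contains both q3 and ¬q3.
  branch 2 (add ¬((¬q5 ∧ ¬q5) ∨ ¬q3), ¬(¬q1 → (¬q4 ∨ (¬q2 ∧ q3)))):
    ¬((¬q5 ∧ ¬q5) ∨ ¬q3): α-rule — add ¬(¬q5 ∧ ¬q5), ¬¬q3.
    ¬(¬q1 → (¬q4 ∨ (¬q2 ∧ q3))): α-rule — add ¬q1, ¬(¬q4 ∨ (¬q2 ∧ q3)).
    ¬(¬q4 ∨ (¬q2 ∧ q3)): α-rule — add ¬¬q4, ¬(¬q2 ∧ q3).
    ¬(¬q5 ∧ ¬q5): β-rule — branch into ¬¬q5  //  ¬¬q5.
      branch 2.1 (add ¬¬q5):
        ¬(¬q2 ∧ q3): β-rule — branch into ¬¬q2  //  ¬q3.
          branch 2.1.1 (add ¬¬q2):
            ○ open, literals {q1=0, q2=1, q3=1, q4=1, q5=1}.
          branch 2.1.2 (add ¬q3):
            × closes — contains both q3 and ¬q3.
      branch 2.2 (add ¬¬q5):
        ¬(¬q2 ∧ q3): β-rule — branch into ¬¬q2  //  ¬q3.
          branch 2.2.1 (add ¬¬q2):
            ○ open, literals {q1=0, q2=1, q3=1, q4=1, q5=1}.
          branch 2.2.2 (add ¬q3):
            × closes — contains both q3 and ¬q3.
3 branches closed, 7 open.
Each open branch fixes some atoms; the unmentioned ones are free. Counting distinct full assignments: branch {q1=1, q5=0} (q2, q3, q4) contributes 8 new; branch {q4=0, q5=0} (q1, q2, q3) contributes 4 new; branch {q2=0, q3=1, q5=0} (q1, q4) contributes 1 new; branch {q1=1, q3=0} (q2, q4, q5) contributes 4 new; branch {q3=0, q4=0} (q1, q2, q5) contributes 2 new; branch {q1=0, q2=1, q3=1, q4=1, q5=1} (none free) contributes 1 new; branch {q1=0, q2=1, q3=1, q4=1, q5=1} (none free) contributes 0 new. Total: 20.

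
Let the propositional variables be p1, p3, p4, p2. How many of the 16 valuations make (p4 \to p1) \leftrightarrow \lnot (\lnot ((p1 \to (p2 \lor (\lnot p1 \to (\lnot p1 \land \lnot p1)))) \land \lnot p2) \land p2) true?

Initial set: {((p4 \to p1) \leftrightarrow \lnot (\lnot ((p1 \to (p2 \lor (\lnot p1 \to (\lnot p1 \land \lnot p1)))) \land \lnot p2) \land p2))}.
((p4 \to p1) \leftrightarrow \lnot (\lnot ((p1 \to (p2 \lor (\lnot p1 \to (\lnot p1 \land \lnot p1)))) \land \lnot p2) \land p2)): β-rule — branch into (p4 \to p1), \lnot (\lnot ((p1 \to (p2 \lor (\lnot p1 \to (\lnot p1 \land \lnot p1)))) \land \lnot p2) \land p2)  //  \lnot (p4 \to p1), \lnot \lnot (\lnot ((p1 \to (p2 \lor (\lnot p1 \to (\lnot p1 \land \lnot p1)))) \land \lnot p2) \land p2).
  branch 1 (add (p4 \to p1), \lnot (\lnot ((p1 \to (p2 \lor (\lnot p1 \to (\lnot p1 \land \lnot p1)))) \land \lnot p2) \land p2)):
    (p4 \to p1): β-rule — branch into \lnot p4  //  p1.
      branch 1.1 (add \lnot p4):
        \lnot (\lnot ((p1 \to (p2 \lor (\lnot p1 \to (\lnot p1 \land \lnot p1)))) \land \lnot p2) \land p2): β-rule — branch into \lnot \lnot ((p1 \to (p2 \lor (\lnot p1 \to (\lnot p1 \land \lnot p1)))) \land \lnot p2)  //  \lnot p2.
          branch 1.1.1 (add \lnot \lnot ((p1 \to (p2 \lor (\lnot p1 \to (\lnot p1 \land \lnot p1)))) \land \lnot p2)):
            \lnot \lnot ((p1 \to (p2 \lor (\lnot p1 \to (\lnot p1 \land \lnot p1)))) \land \lnot p2): α-rule — add (p1 \to (p2 \lor (\lnot p1 \to (\lnot p1 \land \lnot p1)))), \lnot p2.
            (p1 \to (p2 \lor (\lnot p1 \to (\lnot p1 \land \lnot p1)))): β-rule — branch into \lnot p1  //  (p2 \lor (\lnot p1 \to (\lnot p1 \land \lnot p1))).
              branch 1.1.1.1 (add \lnot p1):
                ○ open, literals {p1=0, p2=0, p4=0}.
              branch 1.1.1.2 (add (p2 \lor (\lnot p1 \to (\lnot p1 \land \lnot p1)))):
                (p2 \lor (\lnot p1 \to (\lnot p1 \land \lnot p1))): β-rule — branch into p2  //  (\lnot p1 \to (\lnot p1 \land \lnot p1)).
                  branch 1.1.1.2.1 (add p2):
                    × closes — contains both p2 and \lnot p2.
                  branch 1.1.1.2.2 (add (\lnot p1 \to (\lnot p1 \land \lnot p1))):
                    (\lnot p1 \to (\lnot p1 \land \lnot p1)): β-rule — branch into \lnot \lnot p1  //  (\lnot p1 \land \lnot p1).
                      branch 1.1.1.2.2.1 (add \lnot \lnot p1):
                        ○ open, literals {p1=1, p2=0, p4=0}.
                      branch 1.1.1.2.2.2 (add (\lnot p1 \land \lnot p1)):
                        (\lnot p1 \land \lnot p1): α-rule — add \lnot p1, \lnot p1.
                        ○ open, literals {p1=0, p2=0, p4=0}.
          branch 1.1.2 (add \lnot p2):
            ○ open, literals {p2=0, p4=0}.
      branch 1.2 (add p1):
        \lnot (\lnot ((p1 \to (p2 \lor (\lnot p1 \to (\lnot p1 \land \lnot p1)))) \land \lnot p2) \land p2): β-rule — branch into \lnot \lnot ((p1 \to (p2 \lor (\lnot p1 \to (\lnot p1 \land \lnot p1)))) \land \lnot p2)  //  \lnot p2.
          branch 1.2.1 (add \lnot \lnot ((p1 \to (p2 \lor (\lnot p1 \to (\lnot p1 \land \lnot p1)))) \land \lnot p2)):
            \lnot \lnot ((p1 \to (p2 \lor (\lnot p1 \to (\lnot p1 \land \lnot p1)))) \land \lnot p2): α-rule — add (p1 \to (p2 \lor (\lnot p1 \to (\lnot p1 \land \lnot p1)))), \lnot p2.
            (p1 \to (p2 \lor (\lnot p1 \to (\lnot p1 \land \lnot p1)))): β-rule — branch into \lnot p1  //  (p2 \lor (\lnot p1 \to (\lnot p1 \land \lnot p1))).
              branch 1.2.1.1 (add \lnot p1):
                × closes — contains both p1 and \lnot p1.
              branch 1.2.1.2 (add (p2 \lor (\lnot p1 \to (\lnot p1 \land \lnot p1)))):
                (p2 \lor (\lnot p1 \to (\lnot p1 \land \lnot p1))): β-rule — branch into p2  //  (\lnot p1 \to (\lnot p1 \land \lnot p1)).
                  branch 1.2.1.2.1 (add p2):
                    × closes — contains both p2 and \lnot p2.
                  branch 1.2.1.2.2 (add (\lnot p1 \to (\lnot p1 \land \lnot p1))):
                    (\lnot p1 \to (\lnot p1 \land \lnot p1)): β-rule — branch into \lnot \lnot p1  //  (\lnot p1 \land \lnot p1).
                      branch 1.2.1.2.2.1 (add \lnot \lnot p1):
                        ○ open, literals {p1=1, p2=0}.
                      branch 1.2.1.2.2.2 (add (\lnot p1 \land \lnot p1)):
                        (\lnot p1 \land \lnot p1): α-rule — add \lnot p1, \lnot p1.
                        × closes — contains both p1 and \lnot p1.
          branch 1.2.2 (add \lnot p2):
            ○ open, literals {p1=1, p2=0}.
  branch 2 (add \lnot (p4 \to p1), \lnot \lnot (\lnot ((p1 \to (p2 \lor (\lnot p1 \to (\lnot p1 \land \lnot p1)))) \land \lnot p2) \land p2)):
    \lnot (p4 \to p1): α-rule — add p4, \lnot p1.
    \lnot \lnot (\lnot ((p1 \to (p2 \lor (\lnot p1 \to (\lnot p1 \land \lnot p1)))) \land \lnot p2) \land p2): α-rule — add \lnot ((p1 \to (p2 \lor (\lnot p1 \to (\lnot p1 \land \lnot p1)))) \land \lnot p2), p2.
    \lnot ((p1 \to (p2 \lor (\lnot p1 \to (\lnot p1 \land \lnot p1)))) \land \lnot p2): β-rule — branch into \lnot (p1 \to (p2 \lor (\lnot p1 \to (\lnot p1 \land \lnot p1))))  //  \lnot \lnot p2.
      branch 2.1 (add \lnot (p1 \to (p2 \lor (\lnot p1 \to (\lnot p1 \land \lnot p1))))):
        \lnot (p1 \to (p2 \lor (\lnot p1 \to (\lnot p1 \land \lnot p1)))): α-rule — add p1, \lnot (p2 \lor (\lnot p1 \to (\lnot p1 \land \lnot p1))).
        × closes — contains both p1 and \lnot p1.
      branch 2.2 (add \lnot \lnot p2):
        ○ open, literals {p1=0, p2=1, p4=1}.
5 branches closed, 7 open.
Each open branch fixes some atoms; the unmentioned ones are free. Counting distinct full assignments: branch {p1=0, p2=0, p4=0} (p3) contributes 2 new; branch {p1=1, p2=0, p4=0} (p3) contributes 2 new; branch {p1=0, p2=0, p4=0} (p3) contributes 0 new; branch {p2=0, p4=0} (p1, p3) contributes 0 new; branch {p1=1, p2=0} (p3, p4) contributes 2 new; branch {p1=1, p2=0} (p3, p4) contributes 0 new; branch {p1=0, p2=1, p4=1} (p3) contributes 2 new. Total: 8.

8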